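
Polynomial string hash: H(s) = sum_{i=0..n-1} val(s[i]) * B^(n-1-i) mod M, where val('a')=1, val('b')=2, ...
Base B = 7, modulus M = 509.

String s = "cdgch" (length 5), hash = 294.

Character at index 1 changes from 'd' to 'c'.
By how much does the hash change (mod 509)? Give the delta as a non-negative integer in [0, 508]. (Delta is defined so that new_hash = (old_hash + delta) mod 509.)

Answer: 166

Derivation:
Delta formula: (val(new) - val(old)) * B^(n-1-k) mod M
  val('c') - val('d') = 3 - 4 = -1
  B^(n-1-k) = 7^3 mod 509 = 343
  Delta = -1 * 343 mod 509 = 166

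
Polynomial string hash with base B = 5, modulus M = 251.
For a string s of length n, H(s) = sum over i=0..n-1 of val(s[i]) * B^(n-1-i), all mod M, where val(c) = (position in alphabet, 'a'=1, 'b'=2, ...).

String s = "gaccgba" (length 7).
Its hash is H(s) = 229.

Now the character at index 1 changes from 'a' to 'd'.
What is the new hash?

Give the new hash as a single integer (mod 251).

Answer: 66

Derivation:
val('a') = 1, val('d') = 4
Position k = 1, exponent = n-1-k = 5
B^5 mod M = 5^5 mod 251 = 113
Delta = (4 - 1) * 113 mod 251 = 88
New hash = (229 + 88) mod 251 = 66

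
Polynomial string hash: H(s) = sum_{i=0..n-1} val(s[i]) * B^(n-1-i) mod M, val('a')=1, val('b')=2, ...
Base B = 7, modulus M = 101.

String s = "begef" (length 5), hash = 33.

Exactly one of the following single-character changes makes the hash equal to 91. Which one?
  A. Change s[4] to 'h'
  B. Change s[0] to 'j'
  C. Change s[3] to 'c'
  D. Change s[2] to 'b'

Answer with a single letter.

Option A: s[4]='f'->'h', delta=(8-6)*7^0 mod 101 = 2, hash=33+2 mod 101 = 35
Option B: s[0]='b'->'j', delta=(10-2)*7^4 mod 101 = 18, hash=33+18 mod 101 = 51
Option C: s[3]='e'->'c', delta=(3-5)*7^1 mod 101 = 87, hash=33+87 mod 101 = 19
Option D: s[2]='g'->'b', delta=(2-7)*7^2 mod 101 = 58, hash=33+58 mod 101 = 91 <-- target

Answer: D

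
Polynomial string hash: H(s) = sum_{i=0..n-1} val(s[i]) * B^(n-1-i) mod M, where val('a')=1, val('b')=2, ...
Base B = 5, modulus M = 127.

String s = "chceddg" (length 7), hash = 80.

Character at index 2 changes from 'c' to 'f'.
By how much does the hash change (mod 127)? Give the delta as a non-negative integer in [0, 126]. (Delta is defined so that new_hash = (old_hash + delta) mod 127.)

Answer: 97

Derivation:
Delta formula: (val(new) - val(old)) * B^(n-1-k) mod M
  val('f') - val('c') = 6 - 3 = 3
  B^(n-1-k) = 5^4 mod 127 = 117
  Delta = 3 * 117 mod 127 = 97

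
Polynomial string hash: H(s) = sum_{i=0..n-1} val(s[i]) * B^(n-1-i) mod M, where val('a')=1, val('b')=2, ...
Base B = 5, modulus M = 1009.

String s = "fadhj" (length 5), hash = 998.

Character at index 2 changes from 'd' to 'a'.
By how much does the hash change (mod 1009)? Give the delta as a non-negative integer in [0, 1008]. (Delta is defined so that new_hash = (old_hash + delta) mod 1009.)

Delta formula: (val(new) - val(old)) * B^(n-1-k) mod M
  val('a') - val('d') = 1 - 4 = -3
  B^(n-1-k) = 5^2 mod 1009 = 25
  Delta = -3 * 25 mod 1009 = 934

Answer: 934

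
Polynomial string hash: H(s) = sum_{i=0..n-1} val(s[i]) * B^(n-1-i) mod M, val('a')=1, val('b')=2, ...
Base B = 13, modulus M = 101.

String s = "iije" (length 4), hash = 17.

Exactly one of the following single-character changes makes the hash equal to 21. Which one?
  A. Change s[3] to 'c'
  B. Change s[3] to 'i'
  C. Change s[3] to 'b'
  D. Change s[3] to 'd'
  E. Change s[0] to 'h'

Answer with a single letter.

Answer: B

Derivation:
Option A: s[3]='e'->'c', delta=(3-5)*13^0 mod 101 = 99, hash=17+99 mod 101 = 15
Option B: s[3]='e'->'i', delta=(9-5)*13^0 mod 101 = 4, hash=17+4 mod 101 = 21 <-- target
Option C: s[3]='e'->'b', delta=(2-5)*13^0 mod 101 = 98, hash=17+98 mod 101 = 14
Option D: s[3]='e'->'d', delta=(4-5)*13^0 mod 101 = 100, hash=17+100 mod 101 = 16
Option E: s[0]='i'->'h', delta=(8-9)*13^3 mod 101 = 25, hash=17+25 mod 101 = 42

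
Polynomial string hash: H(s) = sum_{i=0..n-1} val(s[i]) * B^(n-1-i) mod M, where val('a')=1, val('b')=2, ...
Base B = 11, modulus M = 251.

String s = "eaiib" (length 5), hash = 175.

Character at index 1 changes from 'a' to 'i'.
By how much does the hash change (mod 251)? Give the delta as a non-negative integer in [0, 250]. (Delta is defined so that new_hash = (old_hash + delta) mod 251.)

Answer: 106

Derivation:
Delta formula: (val(new) - val(old)) * B^(n-1-k) mod M
  val('i') - val('a') = 9 - 1 = 8
  B^(n-1-k) = 11^3 mod 251 = 76
  Delta = 8 * 76 mod 251 = 106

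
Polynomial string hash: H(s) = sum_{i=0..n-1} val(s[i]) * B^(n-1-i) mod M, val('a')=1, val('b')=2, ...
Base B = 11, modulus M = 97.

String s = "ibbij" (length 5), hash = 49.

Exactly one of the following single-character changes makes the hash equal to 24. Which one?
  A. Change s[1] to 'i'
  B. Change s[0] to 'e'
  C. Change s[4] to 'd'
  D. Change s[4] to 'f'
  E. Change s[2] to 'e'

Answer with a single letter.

Answer: E

Derivation:
Option A: s[1]='b'->'i', delta=(9-2)*11^3 mod 97 = 5, hash=49+5 mod 97 = 54
Option B: s[0]='i'->'e', delta=(5-9)*11^4 mod 97 = 24, hash=49+24 mod 97 = 73
Option C: s[4]='j'->'d', delta=(4-10)*11^0 mod 97 = 91, hash=49+91 mod 97 = 43
Option D: s[4]='j'->'f', delta=(6-10)*11^0 mod 97 = 93, hash=49+93 mod 97 = 45
Option E: s[2]='b'->'e', delta=(5-2)*11^2 mod 97 = 72, hash=49+72 mod 97 = 24 <-- target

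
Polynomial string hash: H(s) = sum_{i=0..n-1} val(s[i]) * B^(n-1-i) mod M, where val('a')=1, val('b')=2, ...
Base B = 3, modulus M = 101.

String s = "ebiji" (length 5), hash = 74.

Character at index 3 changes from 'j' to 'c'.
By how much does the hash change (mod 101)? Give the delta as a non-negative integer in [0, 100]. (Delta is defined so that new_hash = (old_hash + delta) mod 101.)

Delta formula: (val(new) - val(old)) * B^(n-1-k) mod M
  val('c') - val('j') = 3 - 10 = -7
  B^(n-1-k) = 3^1 mod 101 = 3
  Delta = -7 * 3 mod 101 = 80

Answer: 80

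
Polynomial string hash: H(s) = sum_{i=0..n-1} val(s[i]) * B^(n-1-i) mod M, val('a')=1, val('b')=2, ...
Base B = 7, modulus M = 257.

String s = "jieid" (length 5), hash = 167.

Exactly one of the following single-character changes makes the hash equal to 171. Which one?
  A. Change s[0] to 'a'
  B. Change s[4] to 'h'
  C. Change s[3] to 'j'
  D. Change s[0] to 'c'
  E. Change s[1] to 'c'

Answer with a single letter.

Option A: s[0]='j'->'a', delta=(1-10)*7^4 mod 257 = 236, hash=167+236 mod 257 = 146
Option B: s[4]='d'->'h', delta=(8-4)*7^0 mod 257 = 4, hash=167+4 mod 257 = 171 <-- target
Option C: s[3]='i'->'j', delta=(10-9)*7^1 mod 257 = 7, hash=167+7 mod 257 = 174
Option D: s[0]='j'->'c', delta=(3-10)*7^4 mod 257 = 155, hash=167+155 mod 257 = 65
Option E: s[1]='i'->'c', delta=(3-9)*7^3 mod 257 = 255, hash=167+255 mod 257 = 165

Answer: B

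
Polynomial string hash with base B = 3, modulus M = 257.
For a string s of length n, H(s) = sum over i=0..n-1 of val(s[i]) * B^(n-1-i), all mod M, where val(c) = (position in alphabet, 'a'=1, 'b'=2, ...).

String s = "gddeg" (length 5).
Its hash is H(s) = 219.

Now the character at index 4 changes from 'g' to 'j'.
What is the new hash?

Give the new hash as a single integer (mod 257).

Answer: 222

Derivation:
val('g') = 7, val('j') = 10
Position k = 4, exponent = n-1-k = 0
B^0 mod M = 3^0 mod 257 = 1
Delta = (10 - 7) * 1 mod 257 = 3
New hash = (219 + 3) mod 257 = 222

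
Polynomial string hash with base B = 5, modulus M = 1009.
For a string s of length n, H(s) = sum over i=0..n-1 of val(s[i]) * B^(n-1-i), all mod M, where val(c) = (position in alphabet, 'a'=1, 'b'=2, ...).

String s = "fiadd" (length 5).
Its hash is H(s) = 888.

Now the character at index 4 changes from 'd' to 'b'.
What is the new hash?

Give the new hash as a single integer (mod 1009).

val('d') = 4, val('b') = 2
Position k = 4, exponent = n-1-k = 0
B^0 mod M = 5^0 mod 1009 = 1
Delta = (2 - 4) * 1 mod 1009 = 1007
New hash = (888 + 1007) mod 1009 = 886

Answer: 886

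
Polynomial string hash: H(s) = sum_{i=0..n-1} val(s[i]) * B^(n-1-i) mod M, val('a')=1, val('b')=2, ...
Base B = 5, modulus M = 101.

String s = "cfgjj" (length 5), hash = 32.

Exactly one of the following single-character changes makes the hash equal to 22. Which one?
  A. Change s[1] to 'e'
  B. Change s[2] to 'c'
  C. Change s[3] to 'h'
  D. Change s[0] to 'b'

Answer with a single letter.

Answer: C

Derivation:
Option A: s[1]='f'->'e', delta=(5-6)*5^3 mod 101 = 77, hash=32+77 mod 101 = 8
Option B: s[2]='g'->'c', delta=(3-7)*5^2 mod 101 = 1, hash=32+1 mod 101 = 33
Option C: s[3]='j'->'h', delta=(8-10)*5^1 mod 101 = 91, hash=32+91 mod 101 = 22 <-- target
Option D: s[0]='c'->'b', delta=(2-3)*5^4 mod 101 = 82, hash=32+82 mod 101 = 13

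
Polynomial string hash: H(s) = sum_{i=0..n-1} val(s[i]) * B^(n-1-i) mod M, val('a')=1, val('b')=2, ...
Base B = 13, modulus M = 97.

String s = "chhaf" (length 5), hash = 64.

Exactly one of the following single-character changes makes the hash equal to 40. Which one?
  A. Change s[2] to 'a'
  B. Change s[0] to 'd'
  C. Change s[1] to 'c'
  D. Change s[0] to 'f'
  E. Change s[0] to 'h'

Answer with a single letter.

Answer: C

Derivation:
Option A: s[2]='h'->'a', delta=(1-8)*13^2 mod 97 = 78, hash=64+78 mod 97 = 45
Option B: s[0]='c'->'d', delta=(4-3)*13^4 mod 97 = 43, hash=64+43 mod 97 = 10
Option C: s[1]='h'->'c', delta=(3-8)*13^3 mod 97 = 73, hash=64+73 mod 97 = 40 <-- target
Option D: s[0]='c'->'f', delta=(6-3)*13^4 mod 97 = 32, hash=64+32 mod 97 = 96
Option E: s[0]='c'->'h', delta=(8-3)*13^4 mod 97 = 21, hash=64+21 mod 97 = 85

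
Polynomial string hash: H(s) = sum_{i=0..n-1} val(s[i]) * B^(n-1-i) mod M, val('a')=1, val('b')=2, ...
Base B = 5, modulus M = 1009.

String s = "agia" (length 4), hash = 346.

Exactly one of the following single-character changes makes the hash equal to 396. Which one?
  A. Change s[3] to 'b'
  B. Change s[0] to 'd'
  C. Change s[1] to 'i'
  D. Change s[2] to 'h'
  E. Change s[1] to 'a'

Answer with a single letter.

Answer: C

Derivation:
Option A: s[3]='a'->'b', delta=(2-1)*5^0 mod 1009 = 1, hash=346+1 mod 1009 = 347
Option B: s[0]='a'->'d', delta=(4-1)*5^3 mod 1009 = 375, hash=346+375 mod 1009 = 721
Option C: s[1]='g'->'i', delta=(9-7)*5^2 mod 1009 = 50, hash=346+50 mod 1009 = 396 <-- target
Option D: s[2]='i'->'h', delta=(8-9)*5^1 mod 1009 = 1004, hash=346+1004 mod 1009 = 341
Option E: s[1]='g'->'a', delta=(1-7)*5^2 mod 1009 = 859, hash=346+859 mod 1009 = 196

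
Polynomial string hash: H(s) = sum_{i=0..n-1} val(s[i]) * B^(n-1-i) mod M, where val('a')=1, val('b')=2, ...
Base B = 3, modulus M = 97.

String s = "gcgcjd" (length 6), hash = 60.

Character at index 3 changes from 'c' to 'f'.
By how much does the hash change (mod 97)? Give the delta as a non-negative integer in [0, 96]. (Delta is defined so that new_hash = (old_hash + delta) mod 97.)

Answer: 27

Derivation:
Delta formula: (val(new) - val(old)) * B^(n-1-k) mod M
  val('f') - val('c') = 6 - 3 = 3
  B^(n-1-k) = 3^2 mod 97 = 9
  Delta = 3 * 9 mod 97 = 27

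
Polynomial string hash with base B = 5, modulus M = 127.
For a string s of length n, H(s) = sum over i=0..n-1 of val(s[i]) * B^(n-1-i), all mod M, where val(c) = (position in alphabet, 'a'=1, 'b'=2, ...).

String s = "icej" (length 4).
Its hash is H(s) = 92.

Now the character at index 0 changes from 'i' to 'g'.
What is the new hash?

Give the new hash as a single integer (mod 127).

val('i') = 9, val('g') = 7
Position k = 0, exponent = n-1-k = 3
B^3 mod M = 5^3 mod 127 = 125
Delta = (7 - 9) * 125 mod 127 = 4
New hash = (92 + 4) mod 127 = 96

Answer: 96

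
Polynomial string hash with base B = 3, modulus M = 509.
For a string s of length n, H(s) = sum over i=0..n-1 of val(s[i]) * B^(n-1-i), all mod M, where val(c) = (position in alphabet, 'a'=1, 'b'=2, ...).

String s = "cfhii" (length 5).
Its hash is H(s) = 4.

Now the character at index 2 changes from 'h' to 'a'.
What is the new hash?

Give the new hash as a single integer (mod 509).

val('h') = 8, val('a') = 1
Position k = 2, exponent = n-1-k = 2
B^2 mod M = 3^2 mod 509 = 9
Delta = (1 - 8) * 9 mod 509 = 446
New hash = (4 + 446) mod 509 = 450

Answer: 450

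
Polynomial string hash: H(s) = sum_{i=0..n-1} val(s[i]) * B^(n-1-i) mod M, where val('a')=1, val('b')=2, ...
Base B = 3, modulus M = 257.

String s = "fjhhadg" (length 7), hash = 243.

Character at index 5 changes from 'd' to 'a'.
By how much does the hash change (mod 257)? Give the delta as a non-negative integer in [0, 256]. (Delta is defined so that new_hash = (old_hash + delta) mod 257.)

Delta formula: (val(new) - val(old)) * B^(n-1-k) mod M
  val('a') - val('d') = 1 - 4 = -3
  B^(n-1-k) = 3^1 mod 257 = 3
  Delta = -3 * 3 mod 257 = 248

Answer: 248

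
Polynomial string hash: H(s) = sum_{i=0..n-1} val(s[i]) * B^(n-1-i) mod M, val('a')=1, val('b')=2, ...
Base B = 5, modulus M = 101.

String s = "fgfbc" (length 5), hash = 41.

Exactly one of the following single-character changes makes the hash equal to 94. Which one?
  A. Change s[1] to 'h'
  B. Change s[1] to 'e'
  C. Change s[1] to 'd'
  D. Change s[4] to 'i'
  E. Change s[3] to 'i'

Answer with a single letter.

Answer: B

Derivation:
Option A: s[1]='g'->'h', delta=(8-7)*5^3 mod 101 = 24, hash=41+24 mod 101 = 65
Option B: s[1]='g'->'e', delta=(5-7)*5^3 mod 101 = 53, hash=41+53 mod 101 = 94 <-- target
Option C: s[1]='g'->'d', delta=(4-7)*5^3 mod 101 = 29, hash=41+29 mod 101 = 70
Option D: s[4]='c'->'i', delta=(9-3)*5^0 mod 101 = 6, hash=41+6 mod 101 = 47
Option E: s[3]='b'->'i', delta=(9-2)*5^1 mod 101 = 35, hash=41+35 mod 101 = 76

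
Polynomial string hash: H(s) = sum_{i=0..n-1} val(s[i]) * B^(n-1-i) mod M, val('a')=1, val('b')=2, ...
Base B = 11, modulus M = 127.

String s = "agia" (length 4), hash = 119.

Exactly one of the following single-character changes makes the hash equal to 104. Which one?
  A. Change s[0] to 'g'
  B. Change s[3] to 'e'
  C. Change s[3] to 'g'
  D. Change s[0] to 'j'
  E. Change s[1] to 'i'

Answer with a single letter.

Answer: A

Derivation:
Option A: s[0]='a'->'g', delta=(7-1)*11^3 mod 127 = 112, hash=119+112 mod 127 = 104 <-- target
Option B: s[3]='a'->'e', delta=(5-1)*11^0 mod 127 = 4, hash=119+4 mod 127 = 123
Option C: s[3]='a'->'g', delta=(7-1)*11^0 mod 127 = 6, hash=119+6 mod 127 = 125
Option D: s[0]='a'->'j', delta=(10-1)*11^3 mod 127 = 41, hash=119+41 mod 127 = 33
Option E: s[1]='g'->'i', delta=(9-7)*11^2 mod 127 = 115, hash=119+115 mod 127 = 107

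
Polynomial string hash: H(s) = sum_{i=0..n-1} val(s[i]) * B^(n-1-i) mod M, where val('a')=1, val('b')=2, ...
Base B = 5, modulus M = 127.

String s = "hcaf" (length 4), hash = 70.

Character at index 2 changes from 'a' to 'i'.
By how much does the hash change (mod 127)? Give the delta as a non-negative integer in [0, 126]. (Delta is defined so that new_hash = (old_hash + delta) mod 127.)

Delta formula: (val(new) - val(old)) * B^(n-1-k) mod M
  val('i') - val('a') = 9 - 1 = 8
  B^(n-1-k) = 5^1 mod 127 = 5
  Delta = 8 * 5 mod 127 = 40

Answer: 40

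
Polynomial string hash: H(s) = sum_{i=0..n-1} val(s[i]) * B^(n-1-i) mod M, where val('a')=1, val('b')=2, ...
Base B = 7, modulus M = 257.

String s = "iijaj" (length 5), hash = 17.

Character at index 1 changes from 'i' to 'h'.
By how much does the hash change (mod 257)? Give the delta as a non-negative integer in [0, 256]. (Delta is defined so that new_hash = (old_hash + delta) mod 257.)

Delta formula: (val(new) - val(old)) * B^(n-1-k) mod M
  val('h') - val('i') = 8 - 9 = -1
  B^(n-1-k) = 7^3 mod 257 = 86
  Delta = -1 * 86 mod 257 = 171

Answer: 171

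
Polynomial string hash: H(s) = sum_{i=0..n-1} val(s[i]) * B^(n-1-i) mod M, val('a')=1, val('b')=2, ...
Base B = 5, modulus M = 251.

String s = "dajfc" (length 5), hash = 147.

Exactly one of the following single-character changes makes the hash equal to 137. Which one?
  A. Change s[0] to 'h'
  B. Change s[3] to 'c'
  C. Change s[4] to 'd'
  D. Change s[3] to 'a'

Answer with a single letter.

Option A: s[0]='d'->'h', delta=(8-4)*5^4 mod 251 = 241, hash=147+241 mod 251 = 137 <-- target
Option B: s[3]='f'->'c', delta=(3-6)*5^1 mod 251 = 236, hash=147+236 mod 251 = 132
Option C: s[4]='c'->'d', delta=(4-3)*5^0 mod 251 = 1, hash=147+1 mod 251 = 148
Option D: s[3]='f'->'a', delta=(1-6)*5^1 mod 251 = 226, hash=147+226 mod 251 = 122

Answer: A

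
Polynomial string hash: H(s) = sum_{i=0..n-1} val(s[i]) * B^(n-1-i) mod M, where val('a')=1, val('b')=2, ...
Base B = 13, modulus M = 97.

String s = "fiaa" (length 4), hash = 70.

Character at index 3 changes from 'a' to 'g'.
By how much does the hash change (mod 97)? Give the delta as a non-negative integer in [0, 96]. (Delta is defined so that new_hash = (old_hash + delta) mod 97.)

Delta formula: (val(new) - val(old)) * B^(n-1-k) mod M
  val('g') - val('a') = 7 - 1 = 6
  B^(n-1-k) = 13^0 mod 97 = 1
  Delta = 6 * 1 mod 97 = 6

Answer: 6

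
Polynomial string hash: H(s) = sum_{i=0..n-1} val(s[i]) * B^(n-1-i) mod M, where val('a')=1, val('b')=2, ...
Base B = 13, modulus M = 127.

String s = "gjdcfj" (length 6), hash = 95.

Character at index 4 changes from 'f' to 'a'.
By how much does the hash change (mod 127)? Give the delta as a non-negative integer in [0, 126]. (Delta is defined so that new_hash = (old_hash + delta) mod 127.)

Answer: 62

Derivation:
Delta formula: (val(new) - val(old)) * B^(n-1-k) mod M
  val('a') - val('f') = 1 - 6 = -5
  B^(n-1-k) = 13^1 mod 127 = 13
  Delta = -5 * 13 mod 127 = 62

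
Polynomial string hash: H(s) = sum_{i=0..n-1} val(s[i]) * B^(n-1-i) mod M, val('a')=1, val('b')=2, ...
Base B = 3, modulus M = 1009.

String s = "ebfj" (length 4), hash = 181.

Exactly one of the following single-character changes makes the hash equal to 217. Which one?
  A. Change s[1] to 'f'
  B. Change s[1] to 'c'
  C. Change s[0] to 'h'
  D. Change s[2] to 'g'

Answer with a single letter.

Answer: A

Derivation:
Option A: s[1]='b'->'f', delta=(6-2)*3^2 mod 1009 = 36, hash=181+36 mod 1009 = 217 <-- target
Option B: s[1]='b'->'c', delta=(3-2)*3^2 mod 1009 = 9, hash=181+9 mod 1009 = 190
Option C: s[0]='e'->'h', delta=(8-5)*3^3 mod 1009 = 81, hash=181+81 mod 1009 = 262
Option D: s[2]='f'->'g', delta=(7-6)*3^1 mod 1009 = 3, hash=181+3 mod 1009 = 184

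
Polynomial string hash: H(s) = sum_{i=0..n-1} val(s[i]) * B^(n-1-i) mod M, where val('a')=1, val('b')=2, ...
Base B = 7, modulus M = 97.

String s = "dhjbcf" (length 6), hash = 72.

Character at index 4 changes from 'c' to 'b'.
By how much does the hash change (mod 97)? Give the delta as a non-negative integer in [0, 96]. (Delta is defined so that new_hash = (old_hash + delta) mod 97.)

Delta formula: (val(new) - val(old)) * B^(n-1-k) mod M
  val('b') - val('c') = 2 - 3 = -1
  B^(n-1-k) = 7^1 mod 97 = 7
  Delta = -1 * 7 mod 97 = 90

Answer: 90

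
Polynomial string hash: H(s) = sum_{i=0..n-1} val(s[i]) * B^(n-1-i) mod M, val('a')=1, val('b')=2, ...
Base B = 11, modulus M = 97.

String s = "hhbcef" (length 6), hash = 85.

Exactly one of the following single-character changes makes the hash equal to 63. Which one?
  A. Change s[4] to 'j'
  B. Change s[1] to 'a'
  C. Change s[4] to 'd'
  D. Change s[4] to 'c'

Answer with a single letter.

Option A: s[4]='e'->'j', delta=(10-5)*11^1 mod 97 = 55, hash=85+55 mod 97 = 43
Option B: s[1]='h'->'a', delta=(1-8)*11^4 mod 97 = 42, hash=85+42 mod 97 = 30
Option C: s[4]='e'->'d', delta=(4-5)*11^1 mod 97 = 86, hash=85+86 mod 97 = 74
Option D: s[4]='e'->'c', delta=(3-5)*11^1 mod 97 = 75, hash=85+75 mod 97 = 63 <-- target

Answer: D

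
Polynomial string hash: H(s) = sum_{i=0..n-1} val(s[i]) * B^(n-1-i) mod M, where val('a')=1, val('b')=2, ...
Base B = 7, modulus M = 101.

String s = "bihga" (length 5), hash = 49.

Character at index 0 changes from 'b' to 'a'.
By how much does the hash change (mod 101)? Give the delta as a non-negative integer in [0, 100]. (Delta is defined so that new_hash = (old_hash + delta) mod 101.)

Delta formula: (val(new) - val(old)) * B^(n-1-k) mod M
  val('a') - val('b') = 1 - 2 = -1
  B^(n-1-k) = 7^4 mod 101 = 78
  Delta = -1 * 78 mod 101 = 23

Answer: 23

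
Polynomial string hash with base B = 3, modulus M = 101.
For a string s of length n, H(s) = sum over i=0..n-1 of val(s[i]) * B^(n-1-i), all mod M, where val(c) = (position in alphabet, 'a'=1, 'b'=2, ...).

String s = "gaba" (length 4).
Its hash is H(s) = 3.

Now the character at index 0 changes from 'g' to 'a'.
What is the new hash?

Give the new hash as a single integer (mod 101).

Answer: 43

Derivation:
val('g') = 7, val('a') = 1
Position k = 0, exponent = n-1-k = 3
B^3 mod M = 3^3 mod 101 = 27
Delta = (1 - 7) * 27 mod 101 = 40
New hash = (3 + 40) mod 101 = 43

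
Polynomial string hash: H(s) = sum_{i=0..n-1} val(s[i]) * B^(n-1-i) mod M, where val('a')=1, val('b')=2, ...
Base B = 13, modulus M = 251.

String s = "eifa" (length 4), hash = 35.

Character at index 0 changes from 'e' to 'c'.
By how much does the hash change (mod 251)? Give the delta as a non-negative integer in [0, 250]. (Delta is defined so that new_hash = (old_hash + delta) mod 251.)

Answer: 124

Derivation:
Delta formula: (val(new) - val(old)) * B^(n-1-k) mod M
  val('c') - val('e') = 3 - 5 = -2
  B^(n-1-k) = 13^3 mod 251 = 189
  Delta = -2 * 189 mod 251 = 124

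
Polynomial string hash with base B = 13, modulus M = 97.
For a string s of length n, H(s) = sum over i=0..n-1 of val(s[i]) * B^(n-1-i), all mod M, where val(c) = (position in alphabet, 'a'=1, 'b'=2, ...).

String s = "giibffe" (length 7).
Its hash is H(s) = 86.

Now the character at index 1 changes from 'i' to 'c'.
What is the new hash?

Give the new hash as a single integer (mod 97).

val('i') = 9, val('c') = 3
Position k = 1, exponent = n-1-k = 5
B^5 mod M = 13^5 mod 97 = 74
Delta = (3 - 9) * 74 mod 97 = 41
New hash = (86 + 41) mod 97 = 30

Answer: 30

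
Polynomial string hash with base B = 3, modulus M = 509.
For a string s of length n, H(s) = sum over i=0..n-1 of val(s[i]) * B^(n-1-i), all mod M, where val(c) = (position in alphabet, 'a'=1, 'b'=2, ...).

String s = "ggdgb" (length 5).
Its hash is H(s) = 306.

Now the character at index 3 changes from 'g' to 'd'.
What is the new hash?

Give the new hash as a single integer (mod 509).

Answer: 297

Derivation:
val('g') = 7, val('d') = 4
Position k = 3, exponent = n-1-k = 1
B^1 mod M = 3^1 mod 509 = 3
Delta = (4 - 7) * 3 mod 509 = 500
New hash = (306 + 500) mod 509 = 297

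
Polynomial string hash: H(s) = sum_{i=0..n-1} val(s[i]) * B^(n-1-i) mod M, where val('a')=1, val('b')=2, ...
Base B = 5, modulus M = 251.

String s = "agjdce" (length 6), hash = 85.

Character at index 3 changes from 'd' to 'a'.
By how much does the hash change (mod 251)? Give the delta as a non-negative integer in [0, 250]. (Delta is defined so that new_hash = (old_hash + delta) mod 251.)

Delta formula: (val(new) - val(old)) * B^(n-1-k) mod M
  val('a') - val('d') = 1 - 4 = -3
  B^(n-1-k) = 5^2 mod 251 = 25
  Delta = -3 * 25 mod 251 = 176

Answer: 176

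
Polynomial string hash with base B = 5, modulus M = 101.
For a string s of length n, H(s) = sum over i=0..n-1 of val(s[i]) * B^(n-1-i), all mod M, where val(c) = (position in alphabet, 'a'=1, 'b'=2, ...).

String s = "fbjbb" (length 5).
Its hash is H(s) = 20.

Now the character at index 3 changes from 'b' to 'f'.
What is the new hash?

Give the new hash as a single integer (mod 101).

val('b') = 2, val('f') = 6
Position k = 3, exponent = n-1-k = 1
B^1 mod M = 5^1 mod 101 = 5
Delta = (6 - 2) * 5 mod 101 = 20
New hash = (20 + 20) mod 101 = 40

Answer: 40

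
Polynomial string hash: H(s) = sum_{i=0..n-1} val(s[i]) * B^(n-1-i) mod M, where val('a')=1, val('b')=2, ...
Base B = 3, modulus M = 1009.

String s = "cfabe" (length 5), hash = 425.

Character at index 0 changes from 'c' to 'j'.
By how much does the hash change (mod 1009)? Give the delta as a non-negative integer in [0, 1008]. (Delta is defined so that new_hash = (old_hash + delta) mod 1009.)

Delta formula: (val(new) - val(old)) * B^(n-1-k) mod M
  val('j') - val('c') = 10 - 3 = 7
  B^(n-1-k) = 3^4 mod 1009 = 81
  Delta = 7 * 81 mod 1009 = 567

Answer: 567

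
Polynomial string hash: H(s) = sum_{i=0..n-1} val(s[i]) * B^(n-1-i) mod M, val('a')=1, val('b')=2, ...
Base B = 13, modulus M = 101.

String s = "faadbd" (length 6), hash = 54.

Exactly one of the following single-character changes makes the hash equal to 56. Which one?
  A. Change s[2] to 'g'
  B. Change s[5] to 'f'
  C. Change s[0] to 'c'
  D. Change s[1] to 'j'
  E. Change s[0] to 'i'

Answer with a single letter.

Option A: s[2]='a'->'g', delta=(7-1)*13^3 mod 101 = 52, hash=54+52 mod 101 = 5
Option B: s[5]='d'->'f', delta=(6-4)*13^0 mod 101 = 2, hash=54+2 mod 101 = 56 <-- target
Option C: s[0]='f'->'c', delta=(3-6)*13^5 mod 101 = 50, hash=54+50 mod 101 = 3
Option D: s[1]='a'->'j', delta=(10-1)*13^4 mod 101 = 4, hash=54+4 mod 101 = 58
Option E: s[0]='f'->'i', delta=(9-6)*13^5 mod 101 = 51, hash=54+51 mod 101 = 4

Answer: B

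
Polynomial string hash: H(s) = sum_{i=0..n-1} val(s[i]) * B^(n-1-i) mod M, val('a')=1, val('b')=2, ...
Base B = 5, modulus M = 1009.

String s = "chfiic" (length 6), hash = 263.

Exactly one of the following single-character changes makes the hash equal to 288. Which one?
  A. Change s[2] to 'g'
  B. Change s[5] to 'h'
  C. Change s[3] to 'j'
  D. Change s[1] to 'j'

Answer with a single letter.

Option A: s[2]='f'->'g', delta=(7-6)*5^3 mod 1009 = 125, hash=263+125 mod 1009 = 388
Option B: s[5]='c'->'h', delta=(8-3)*5^0 mod 1009 = 5, hash=263+5 mod 1009 = 268
Option C: s[3]='i'->'j', delta=(10-9)*5^2 mod 1009 = 25, hash=263+25 mod 1009 = 288 <-- target
Option D: s[1]='h'->'j', delta=(10-8)*5^4 mod 1009 = 241, hash=263+241 mod 1009 = 504

Answer: C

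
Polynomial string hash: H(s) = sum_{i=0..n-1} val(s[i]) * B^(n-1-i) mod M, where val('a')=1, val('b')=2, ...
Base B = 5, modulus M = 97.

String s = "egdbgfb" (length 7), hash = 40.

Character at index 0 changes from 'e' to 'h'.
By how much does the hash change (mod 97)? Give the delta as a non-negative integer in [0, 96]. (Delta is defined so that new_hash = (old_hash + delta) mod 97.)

Delta formula: (val(new) - val(old)) * B^(n-1-k) mod M
  val('h') - val('e') = 8 - 5 = 3
  B^(n-1-k) = 5^6 mod 97 = 8
  Delta = 3 * 8 mod 97 = 24

Answer: 24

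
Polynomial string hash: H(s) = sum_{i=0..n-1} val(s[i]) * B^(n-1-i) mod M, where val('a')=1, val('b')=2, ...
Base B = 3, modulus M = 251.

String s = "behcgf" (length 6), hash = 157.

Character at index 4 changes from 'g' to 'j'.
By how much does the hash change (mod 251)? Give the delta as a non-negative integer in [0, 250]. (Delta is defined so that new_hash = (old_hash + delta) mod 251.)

Answer: 9

Derivation:
Delta formula: (val(new) - val(old)) * B^(n-1-k) mod M
  val('j') - val('g') = 10 - 7 = 3
  B^(n-1-k) = 3^1 mod 251 = 3
  Delta = 3 * 3 mod 251 = 9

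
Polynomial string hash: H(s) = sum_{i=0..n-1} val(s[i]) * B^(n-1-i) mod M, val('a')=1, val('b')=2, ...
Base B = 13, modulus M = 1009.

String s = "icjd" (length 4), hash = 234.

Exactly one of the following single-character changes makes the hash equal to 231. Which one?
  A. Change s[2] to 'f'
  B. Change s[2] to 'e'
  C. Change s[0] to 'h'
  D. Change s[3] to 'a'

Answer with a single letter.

Answer: D

Derivation:
Option A: s[2]='j'->'f', delta=(6-10)*13^1 mod 1009 = 957, hash=234+957 mod 1009 = 182
Option B: s[2]='j'->'e', delta=(5-10)*13^1 mod 1009 = 944, hash=234+944 mod 1009 = 169
Option C: s[0]='i'->'h', delta=(8-9)*13^3 mod 1009 = 830, hash=234+830 mod 1009 = 55
Option D: s[3]='d'->'a', delta=(1-4)*13^0 mod 1009 = 1006, hash=234+1006 mod 1009 = 231 <-- target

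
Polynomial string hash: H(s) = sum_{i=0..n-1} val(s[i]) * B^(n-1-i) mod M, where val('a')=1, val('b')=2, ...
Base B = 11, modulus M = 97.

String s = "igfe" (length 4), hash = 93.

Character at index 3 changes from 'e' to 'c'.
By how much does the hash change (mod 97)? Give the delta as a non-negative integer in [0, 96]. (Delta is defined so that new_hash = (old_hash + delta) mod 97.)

Answer: 95

Derivation:
Delta formula: (val(new) - val(old)) * B^(n-1-k) mod M
  val('c') - val('e') = 3 - 5 = -2
  B^(n-1-k) = 11^0 mod 97 = 1
  Delta = -2 * 1 mod 97 = 95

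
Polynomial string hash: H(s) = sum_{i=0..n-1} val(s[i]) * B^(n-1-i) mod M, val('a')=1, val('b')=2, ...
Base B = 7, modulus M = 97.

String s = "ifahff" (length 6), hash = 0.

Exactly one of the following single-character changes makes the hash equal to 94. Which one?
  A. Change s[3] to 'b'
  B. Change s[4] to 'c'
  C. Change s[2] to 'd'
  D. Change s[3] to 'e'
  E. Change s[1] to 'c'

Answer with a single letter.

Answer: A

Derivation:
Option A: s[3]='h'->'b', delta=(2-8)*7^2 mod 97 = 94, hash=0+94 mod 97 = 94 <-- target
Option B: s[4]='f'->'c', delta=(3-6)*7^1 mod 97 = 76, hash=0+76 mod 97 = 76
Option C: s[2]='a'->'d', delta=(4-1)*7^3 mod 97 = 59, hash=0+59 mod 97 = 59
Option D: s[3]='h'->'e', delta=(5-8)*7^2 mod 97 = 47, hash=0+47 mod 97 = 47
Option E: s[1]='f'->'c', delta=(3-6)*7^4 mod 97 = 72, hash=0+72 mod 97 = 72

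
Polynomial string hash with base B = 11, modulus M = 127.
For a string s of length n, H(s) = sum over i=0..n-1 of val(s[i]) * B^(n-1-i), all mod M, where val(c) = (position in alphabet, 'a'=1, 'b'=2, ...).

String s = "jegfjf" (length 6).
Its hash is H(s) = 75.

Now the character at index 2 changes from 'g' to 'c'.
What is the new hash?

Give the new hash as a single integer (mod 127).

val('g') = 7, val('c') = 3
Position k = 2, exponent = n-1-k = 3
B^3 mod M = 11^3 mod 127 = 61
Delta = (3 - 7) * 61 mod 127 = 10
New hash = (75 + 10) mod 127 = 85

Answer: 85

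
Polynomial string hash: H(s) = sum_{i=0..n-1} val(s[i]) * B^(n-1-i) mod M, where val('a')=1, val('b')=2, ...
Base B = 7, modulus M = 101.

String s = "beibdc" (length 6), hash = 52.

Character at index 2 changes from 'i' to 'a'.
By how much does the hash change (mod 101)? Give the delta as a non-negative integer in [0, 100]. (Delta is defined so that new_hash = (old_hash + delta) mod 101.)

Answer: 84

Derivation:
Delta formula: (val(new) - val(old)) * B^(n-1-k) mod M
  val('a') - val('i') = 1 - 9 = -8
  B^(n-1-k) = 7^3 mod 101 = 40
  Delta = -8 * 40 mod 101 = 84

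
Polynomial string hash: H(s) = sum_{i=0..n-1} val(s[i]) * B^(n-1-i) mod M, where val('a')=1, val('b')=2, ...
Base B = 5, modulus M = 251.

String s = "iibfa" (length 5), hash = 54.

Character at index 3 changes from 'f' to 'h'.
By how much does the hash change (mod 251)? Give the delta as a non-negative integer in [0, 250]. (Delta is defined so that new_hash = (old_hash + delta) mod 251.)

Delta formula: (val(new) - val(old)) * B^(n-1-k) mod M
  val('h') - val('f') = 8 - 6 = 2
  B^(n-1-k) = 5^1 mod 251 = 5
  Delta = 2 * 5 mod 251 = 10

Answer: 10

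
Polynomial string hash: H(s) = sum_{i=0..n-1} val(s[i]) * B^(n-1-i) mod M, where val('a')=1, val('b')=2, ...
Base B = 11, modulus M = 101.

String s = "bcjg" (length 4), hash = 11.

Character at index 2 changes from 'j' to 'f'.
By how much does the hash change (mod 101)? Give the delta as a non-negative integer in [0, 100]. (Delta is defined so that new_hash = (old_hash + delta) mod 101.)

Delta formula: (val(new) - val(old)) * B^(n-1-k) mod M
  val('f') - val('j') = 6 - 10 = -4
  B^(n-1-k) = 11^1 mod 101 = 11
  Delta = -4 * 11 mod 101 = 57

Answer: 57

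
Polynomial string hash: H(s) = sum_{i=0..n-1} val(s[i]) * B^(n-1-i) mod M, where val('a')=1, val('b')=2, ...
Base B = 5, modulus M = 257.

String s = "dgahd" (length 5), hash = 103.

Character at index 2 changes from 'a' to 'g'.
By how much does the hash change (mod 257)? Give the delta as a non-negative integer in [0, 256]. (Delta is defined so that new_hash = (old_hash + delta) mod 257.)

Delta formula: (val(new) - val(old)) * B^(n-1-k) mod M
  val('g') - val('a') = 7 - 1 = 6
  B^(n-1-k) = 5^2 mod 257 = 25
  Delta = 6 * 25 mod 257 = 150

Answer: 150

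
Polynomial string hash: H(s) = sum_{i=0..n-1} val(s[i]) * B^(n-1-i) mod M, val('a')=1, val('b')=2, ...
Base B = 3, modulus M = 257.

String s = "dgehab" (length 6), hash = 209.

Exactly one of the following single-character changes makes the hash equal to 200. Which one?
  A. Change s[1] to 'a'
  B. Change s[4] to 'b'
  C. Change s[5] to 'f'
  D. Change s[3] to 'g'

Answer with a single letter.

Option A: s[1]='g'->'a', delta=(1-7)*3^4 mod 257 = 28, hash=209+28 mod 257 = 237
Option B: s[4]='a'->'b', delta=(2-1)*3^1 mod 257 = 3, hash=209+3 mod 257 = 212
Option C: s[5]='b'->'f', delta=(6-2)*3^0 mod 257 = 4, hash=209+4 mod 257 = 213
Option D: s[3]='h'->'g', delta=(7-8)*3^2 mod 257 = 248, hash=209+248 mod 257 = 200 <-- target

Answer: D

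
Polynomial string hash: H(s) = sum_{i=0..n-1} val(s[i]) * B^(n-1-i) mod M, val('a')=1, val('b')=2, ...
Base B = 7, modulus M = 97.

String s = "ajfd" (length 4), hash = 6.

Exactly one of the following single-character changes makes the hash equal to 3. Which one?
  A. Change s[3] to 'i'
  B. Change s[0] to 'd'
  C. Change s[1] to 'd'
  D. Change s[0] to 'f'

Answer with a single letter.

Option A: s[3]='d'->'i', delta=(9-4)*7^0 mod 97 = 5, hash=6+5 mod 97 = 11
Option B: s[0]='a'->'d', delta=(4-1)*7^3 mod 97 = 59, hash=6+59 mod 97 = 65
Option C: s[1]='j'->'d', delta=(4-10)*7^2 mod 97 = 94, hash=6+94 mod 97 = 3 <-- target
Option D: s[0]='a'->'f', delta=(6-1)*7^3 mod 97 = 66, hash=6+66 mod 97 = 72

Answer: C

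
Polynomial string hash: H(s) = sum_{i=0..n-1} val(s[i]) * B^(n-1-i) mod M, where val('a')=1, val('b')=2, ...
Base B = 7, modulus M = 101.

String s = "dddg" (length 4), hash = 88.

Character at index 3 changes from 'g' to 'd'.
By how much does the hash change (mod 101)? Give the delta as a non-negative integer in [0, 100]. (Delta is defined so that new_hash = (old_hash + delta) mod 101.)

Answer: 98

Derivation:
Delta formula: (val(new) - val(old)) * B^(n-1-k) mod M
  val('d') - val('g') = 4 - 7 = -3
  B^(n-1-k) = 7^0 mod 101 = 1
  Delta = -3 * 1 mod 101 = 98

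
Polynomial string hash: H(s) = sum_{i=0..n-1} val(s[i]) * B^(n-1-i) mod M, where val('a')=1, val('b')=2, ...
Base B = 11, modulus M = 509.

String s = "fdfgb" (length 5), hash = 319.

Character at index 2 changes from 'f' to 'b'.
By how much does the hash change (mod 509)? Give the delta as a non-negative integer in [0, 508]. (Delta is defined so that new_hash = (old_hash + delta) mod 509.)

Delta formula: (val(new) - val(old)) * B^(n-1-k) mod M
  val('b') - val('f') = 2 - 6 = -4
  B^(n-1-k) = 11^2 mod 509 = 121
  Delta = -4 * 121 mod 509 = 25

Answer: 25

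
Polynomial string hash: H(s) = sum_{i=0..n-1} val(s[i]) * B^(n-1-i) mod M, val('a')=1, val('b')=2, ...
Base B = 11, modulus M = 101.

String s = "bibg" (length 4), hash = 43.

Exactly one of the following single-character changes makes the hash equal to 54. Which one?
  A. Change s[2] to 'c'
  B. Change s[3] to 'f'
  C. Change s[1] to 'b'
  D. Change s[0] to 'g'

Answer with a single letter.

Answer: A

Derivation:
Option A: s[2]='b'->'c', delta=(3-2)*11^1 mod 101 = 11, hash=43+11 mod 101 = 54 <-- target
Option B: s[3]='g'->'f', delta=(6-7)*11^0 mod 101 = 100, hash=43+100 mod 101 = 42
Option C: s[1]='i'->'b', delta=(2-9)*11^2 mod 101 = 62, hash=43+62 mod 101 = 4
Option D: s[0]='b'->'g', delta=(7-2)*11^3 mod 101 = 90, hash=43+90 mod 101 = 32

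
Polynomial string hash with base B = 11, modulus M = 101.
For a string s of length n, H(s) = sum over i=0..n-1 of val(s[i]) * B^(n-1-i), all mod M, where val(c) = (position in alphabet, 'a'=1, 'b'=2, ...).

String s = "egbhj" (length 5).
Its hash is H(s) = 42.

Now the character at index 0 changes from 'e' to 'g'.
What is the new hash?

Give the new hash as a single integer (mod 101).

val('e') = 5, val('g') = 7
Position k = 0, exponent = n-1-k = 4
B^4 mod M = 11^4 mod 101 = 97
Delta = (7 - 5) * 97 mod 101 = 93
New hash = (42 + 93) mod 101 = 34

Answer: 34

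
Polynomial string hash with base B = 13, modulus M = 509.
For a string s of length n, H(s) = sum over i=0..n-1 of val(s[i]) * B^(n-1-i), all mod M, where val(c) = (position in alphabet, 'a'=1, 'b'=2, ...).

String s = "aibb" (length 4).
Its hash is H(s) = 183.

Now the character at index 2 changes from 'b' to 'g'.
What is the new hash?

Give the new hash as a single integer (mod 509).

Answer: 248

Derivation:
val('b') = 2, val('g') = 7
Position k = 2, exponent = n-1-k = 1
B^1 mod M = 13^1 mod 509 = 13
Delta = (7 - 2) * 13 mod 509 = 65
New hash = (183 + 65) mod 509 = 248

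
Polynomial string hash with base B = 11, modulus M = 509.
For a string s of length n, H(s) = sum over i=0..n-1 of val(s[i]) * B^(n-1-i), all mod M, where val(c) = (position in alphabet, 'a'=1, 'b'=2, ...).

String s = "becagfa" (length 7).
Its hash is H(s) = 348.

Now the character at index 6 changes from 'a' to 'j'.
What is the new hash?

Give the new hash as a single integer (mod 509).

val('a') = 1, val('j') = 10
Position k = 6, exponent = n-1-k = 0
B^0 mod M = 11^0 mod 509 = 1
Delta = (10 - 1) * 1 mod 509 = 9
New hash = (348 + 9) mod 509 = 357

Answer: 357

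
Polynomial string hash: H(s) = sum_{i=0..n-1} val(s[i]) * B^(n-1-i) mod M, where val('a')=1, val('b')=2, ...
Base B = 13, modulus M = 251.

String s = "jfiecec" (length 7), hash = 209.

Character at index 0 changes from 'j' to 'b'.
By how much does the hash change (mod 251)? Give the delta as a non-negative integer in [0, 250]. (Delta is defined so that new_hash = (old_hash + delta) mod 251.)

Delta formula: (val(new) - val(old)) * B^(n-1-k) mod M
  val('b') - val('j') = 2 - 10 = -8
  B^(n-1-k) = 13^6 mod 251 = 79
  Delta = -8 * 79 mod 251 = 121

Answer: 121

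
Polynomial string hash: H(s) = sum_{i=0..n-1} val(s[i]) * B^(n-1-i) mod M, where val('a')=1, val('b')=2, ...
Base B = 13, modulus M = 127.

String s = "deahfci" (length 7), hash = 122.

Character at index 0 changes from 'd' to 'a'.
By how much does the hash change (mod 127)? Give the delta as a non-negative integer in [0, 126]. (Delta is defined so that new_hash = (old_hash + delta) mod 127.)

Answer: 113

Derivation:
Delta formula: (val(new) - val(old)) * B^(n-1-k) mod M
  val('a') - val('d') = 1 - 4 = -3
  B^(n-1-k) = 13^6 mod 127 = 47
  Delta = -3 * 47 mod 127 = 113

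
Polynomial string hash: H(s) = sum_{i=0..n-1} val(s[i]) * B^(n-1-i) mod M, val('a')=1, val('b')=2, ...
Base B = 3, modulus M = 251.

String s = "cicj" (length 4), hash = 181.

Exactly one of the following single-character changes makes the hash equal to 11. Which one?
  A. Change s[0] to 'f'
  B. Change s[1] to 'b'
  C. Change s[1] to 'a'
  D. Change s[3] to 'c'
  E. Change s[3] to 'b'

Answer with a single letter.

Answer: A

Derivation:
Option A: s[0]='c'->'f', delta=(6-3)*3^3 mod 251 = 81, hash=181+81 mod 251 = 11 <-- target
Option B: s[1]='i'->'b', delta=(2-9)*3^2 mod 251 = 188, hash=181+188 mod 251 = 118
Option C: s[1]='i'->'a', delta=(1-9)*3^2 mod 251 = 179, hash=181+179 mod 251 = 109
Option D: s[3]='j'->'c', delta=(3-10)*3^0 mod 251 = 244, hash=181+244 mod 251 = 174
Option E: s[3]='j'->'b', delta=(2-10)*3^0 mod 251 = 243, hash=181+243 mod 251 = 173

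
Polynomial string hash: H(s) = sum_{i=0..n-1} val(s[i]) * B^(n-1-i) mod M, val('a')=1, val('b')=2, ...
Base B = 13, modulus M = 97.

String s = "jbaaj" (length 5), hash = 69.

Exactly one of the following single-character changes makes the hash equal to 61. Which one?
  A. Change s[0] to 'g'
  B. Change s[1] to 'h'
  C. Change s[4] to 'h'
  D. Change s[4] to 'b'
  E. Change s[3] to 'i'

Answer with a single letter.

Option A: s[0]='j'->'g', delta=(7-10)*13^4 mod 97 = 65, hash=69+65 mod 97 = 37
Option B: s[1]='b'->'h', delta=(8-2)*13^3 mod 97 = 87, hash=69+87 mod 97 = 59
Option C: s[4]='j'->'h', delta=(8-10)*13^0 mod 97 = 95, hash=69+95 mod 97 = 67
Option D: s[4]='j'->'b', delta=(2-10)*13^0 mod 97 = 89, hash=69+89 mod 97 = 61 <-- target
Option E: s[3]='a'->'i', delta=(9-1)*13^1 mod 97 = 7, hash=69+7 mod 97 = 76

Answer: D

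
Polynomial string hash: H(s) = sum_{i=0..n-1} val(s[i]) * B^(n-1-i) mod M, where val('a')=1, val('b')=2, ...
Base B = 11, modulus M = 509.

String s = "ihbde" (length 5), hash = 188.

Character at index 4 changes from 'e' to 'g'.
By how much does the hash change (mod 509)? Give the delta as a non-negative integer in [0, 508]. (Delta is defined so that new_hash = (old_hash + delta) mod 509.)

Answer: 2

Derivation:
Delta formula: (val(new) - val(old)) * B^(n-1-k) mod M
  val('g') - val('e') = 7 - 5 = 2
  B^(n-1-k) = 11^0 mod 509 = 1
  Delta = 2 * 1 mod 509 = 2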